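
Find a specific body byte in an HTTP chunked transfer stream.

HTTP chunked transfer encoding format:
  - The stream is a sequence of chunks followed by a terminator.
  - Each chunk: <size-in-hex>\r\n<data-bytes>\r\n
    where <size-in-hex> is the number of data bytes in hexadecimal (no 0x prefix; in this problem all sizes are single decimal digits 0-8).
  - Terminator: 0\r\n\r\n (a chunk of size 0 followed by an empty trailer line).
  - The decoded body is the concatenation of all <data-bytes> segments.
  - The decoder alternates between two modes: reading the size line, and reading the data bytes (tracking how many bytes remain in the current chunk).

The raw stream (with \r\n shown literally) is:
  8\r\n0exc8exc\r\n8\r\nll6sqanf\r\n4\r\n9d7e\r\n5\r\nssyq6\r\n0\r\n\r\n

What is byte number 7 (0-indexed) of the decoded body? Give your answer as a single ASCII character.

Answer: c

Derivation:
Chunk 1: stream[0..1]='8' size=0x8=8, data at stream[3..11]='0exc8exc' -> body[0..8], body so far='0exc8exc'
Chunk 2: stream[13..14]='8' size=0x8=8, data at stream[16..24]='ll6sqanf' -> body[8..16], body so far='0exc8excll6sqanf'
Chunk 3: stream[26..27]='4' size=0x4=4, data at stream[29..33]='9d7e' -> body[16..20], body so far='0exc8excll6sqanf9d7e'
Chunk 4: stream[35..36]='5' size=0x5=5, data at stream[38..43]='ssyq6' -> body[20..25], body so far='0exc8excll6sqanf9d7essyq6'
Chunk 5: stream[45..46]='0' size=0 (terminator). Final body='0exc8excll6sqanf9d7essyq6' (25 bytes)
Body byte 7 = 'c'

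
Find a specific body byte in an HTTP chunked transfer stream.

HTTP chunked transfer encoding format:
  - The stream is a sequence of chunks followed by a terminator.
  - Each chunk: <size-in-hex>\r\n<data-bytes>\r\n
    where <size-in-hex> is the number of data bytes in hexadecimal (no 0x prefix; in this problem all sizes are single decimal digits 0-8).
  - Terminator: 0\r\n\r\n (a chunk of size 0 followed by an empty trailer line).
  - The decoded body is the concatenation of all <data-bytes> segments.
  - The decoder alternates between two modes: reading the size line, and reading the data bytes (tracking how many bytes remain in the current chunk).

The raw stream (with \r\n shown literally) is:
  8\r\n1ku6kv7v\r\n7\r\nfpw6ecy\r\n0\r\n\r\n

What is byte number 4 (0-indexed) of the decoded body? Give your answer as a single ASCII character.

Chunk 1: stream[0..1]='8' size=0x8=8, data at stream[3..11]='1ku6kv7v' -> body[0..8], body so far='1ku6kv7v'
Chunk 2: stream[13..14]='7' size=0x7=7, data at stream[16..23]='fpw6ecy' -> body[8..15], body so far='1ku6kv7vfpw6ecy'
Chunk 3: stream[25..26]='0' size=0 (terminator). Final body='1ku6kv7vfpw6ecy' (15 bytes)
Body byte 4 = 'k'

Answer: k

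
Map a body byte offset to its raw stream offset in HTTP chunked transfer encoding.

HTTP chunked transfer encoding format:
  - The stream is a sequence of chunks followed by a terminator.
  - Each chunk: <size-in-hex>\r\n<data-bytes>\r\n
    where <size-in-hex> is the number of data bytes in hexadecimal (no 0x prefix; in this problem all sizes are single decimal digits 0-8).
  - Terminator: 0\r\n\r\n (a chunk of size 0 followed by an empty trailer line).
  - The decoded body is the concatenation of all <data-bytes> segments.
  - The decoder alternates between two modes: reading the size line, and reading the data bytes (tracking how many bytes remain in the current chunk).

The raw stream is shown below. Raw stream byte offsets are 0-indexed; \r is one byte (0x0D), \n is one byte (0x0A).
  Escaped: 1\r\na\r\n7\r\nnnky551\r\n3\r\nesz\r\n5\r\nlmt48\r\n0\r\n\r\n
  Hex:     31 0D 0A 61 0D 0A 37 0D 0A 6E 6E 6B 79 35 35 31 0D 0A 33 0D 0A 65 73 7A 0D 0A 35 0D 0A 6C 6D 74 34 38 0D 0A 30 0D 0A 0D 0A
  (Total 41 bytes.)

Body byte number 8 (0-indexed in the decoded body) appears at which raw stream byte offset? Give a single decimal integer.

Chunk 1: stream[0..1]='1' size=0x1=1, data at stream[3..4]='a' -> body[0..1], body so far='a'
Chunk 2: stream[6..7]='7' size=0x7=7, data at stream[9..16]='nnky551' -> body[1..8], body so far='annky551'
Chunk 3: stream[18..19]='3' size=0x3=3, data at stream[21..24]='esz' -> body[8..11], body so far='annky551esz'
Chunk 4: stream[26..27]='5' size=0x5=5, data at stream[29..34]='lmt48' -> body[11..16], body so far='annky551eszlmt48'
Chunk 5: stream[36..37]='0' size=0 (terminator). Final body='annky551eszlmt48' (16 bytes)
Body byte 8 at stream offset 21

Answer: 21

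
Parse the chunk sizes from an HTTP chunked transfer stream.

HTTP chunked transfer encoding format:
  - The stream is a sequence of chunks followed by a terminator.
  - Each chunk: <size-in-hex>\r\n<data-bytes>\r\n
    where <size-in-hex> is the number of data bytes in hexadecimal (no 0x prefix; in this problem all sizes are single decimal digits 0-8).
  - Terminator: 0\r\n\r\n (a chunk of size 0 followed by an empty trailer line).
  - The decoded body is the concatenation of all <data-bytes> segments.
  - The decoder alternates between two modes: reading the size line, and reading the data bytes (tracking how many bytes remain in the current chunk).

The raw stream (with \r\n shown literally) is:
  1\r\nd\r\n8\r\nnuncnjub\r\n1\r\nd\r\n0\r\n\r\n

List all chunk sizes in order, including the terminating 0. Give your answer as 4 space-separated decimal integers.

Answer: 1 8 1 0

Derivation:
Chunk 1: stream[0..1]='1' size=0x1=1, data at stream[3..4]='d' -> body[0..1], body so far='d'
Chunk 2: stream[6..7]='8' size=0x8=8, data at stream[9..17]='nuncnjub' -> body[1..9], body so far='dnuncnjub'
Chunk 3: stream[19..20]='1' size=0x1=1, data at stream[22..23]='d' -> body[9..10], body so far='dnuncnjubd'
Chunk 4: stream[25..26]='0' size=0 (terminator). Final body='dnuncnjubd' (10 bytes)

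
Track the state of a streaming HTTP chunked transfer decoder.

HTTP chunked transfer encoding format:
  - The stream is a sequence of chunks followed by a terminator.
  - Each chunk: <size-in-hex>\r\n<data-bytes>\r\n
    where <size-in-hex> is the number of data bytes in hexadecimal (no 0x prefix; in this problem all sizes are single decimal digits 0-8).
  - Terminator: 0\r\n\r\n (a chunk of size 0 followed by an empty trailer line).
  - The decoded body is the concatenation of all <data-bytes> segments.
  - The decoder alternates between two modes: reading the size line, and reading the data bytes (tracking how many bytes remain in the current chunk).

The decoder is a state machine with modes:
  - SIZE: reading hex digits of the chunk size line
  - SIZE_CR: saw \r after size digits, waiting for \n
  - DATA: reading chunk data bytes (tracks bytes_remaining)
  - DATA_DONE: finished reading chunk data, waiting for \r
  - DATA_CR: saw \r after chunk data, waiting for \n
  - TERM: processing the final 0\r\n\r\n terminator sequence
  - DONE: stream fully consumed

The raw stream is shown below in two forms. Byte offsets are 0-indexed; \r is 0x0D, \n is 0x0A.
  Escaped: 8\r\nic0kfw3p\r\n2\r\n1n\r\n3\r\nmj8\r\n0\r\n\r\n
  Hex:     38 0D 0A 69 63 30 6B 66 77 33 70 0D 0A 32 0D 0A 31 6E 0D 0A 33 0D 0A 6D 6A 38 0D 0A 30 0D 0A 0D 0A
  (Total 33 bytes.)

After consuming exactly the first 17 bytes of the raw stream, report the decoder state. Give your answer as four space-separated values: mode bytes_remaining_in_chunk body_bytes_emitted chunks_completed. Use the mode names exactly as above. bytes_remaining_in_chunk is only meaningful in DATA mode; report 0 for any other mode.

Answer: DATA 1 9 1

Derivation:
Byte 0 = '8': mode=SIZE remaining=0 emitted=0 chunks_done=0
Byte 1 = 0x0D: mode=SIZE_CR remaining=0 emitted=0 chunks_done=0
Byte 2 = 0x0A: mode=DATA remaining=8 emitted=0 chunks_done=0
Byte 3 = 'i': mode=DATA remaining=7 emitted=1 chunks_done=0
Byte 4 = 'c': mode=DATA remaining=6 emitted=2 chunks_done=0
Byte 5 = '0': mode=DATA remaining=5 emitted=3 chunks_done=0
Byte 6 = 'k': mode=DATA remaining=4 emitted=4 chunks_done=0
Byte 7 = 'f': mode=DATA remaining=3 emitted=5 chunks_done=0
Byte 8 = 'w': mode=DATA remaining=2 emitted=6 chunks_done=0
Byte 9 = '3': mode=DATA remaining=1 emitted=7 chunks_done=0
Byte 10 = 'p': mode=DATA_DONE remaining=0 emitted=8 chunks_done=0
Byte 11 = 0x0D: mode=DATA_CR remaining=0 emitted=8 chunks_done=0
Byte 12 = 0x0A: mode=SIZE remaining=0 emitted=8 chunks_done=1
Byte 13 = '2': mode=SIZE remaining=0 emitted=8 chunks_done=1
Byte 14 = 0x0D: mode=SIZE_CR remaining=0 emitted=8 chunks_done=1
Byte 15 = 0x0A: mode=DATA remaining=2 emitted=8 chunks_done=1
Byte 16 = '1': mode=DATA remaining=1 emitted=9 chunks_done=1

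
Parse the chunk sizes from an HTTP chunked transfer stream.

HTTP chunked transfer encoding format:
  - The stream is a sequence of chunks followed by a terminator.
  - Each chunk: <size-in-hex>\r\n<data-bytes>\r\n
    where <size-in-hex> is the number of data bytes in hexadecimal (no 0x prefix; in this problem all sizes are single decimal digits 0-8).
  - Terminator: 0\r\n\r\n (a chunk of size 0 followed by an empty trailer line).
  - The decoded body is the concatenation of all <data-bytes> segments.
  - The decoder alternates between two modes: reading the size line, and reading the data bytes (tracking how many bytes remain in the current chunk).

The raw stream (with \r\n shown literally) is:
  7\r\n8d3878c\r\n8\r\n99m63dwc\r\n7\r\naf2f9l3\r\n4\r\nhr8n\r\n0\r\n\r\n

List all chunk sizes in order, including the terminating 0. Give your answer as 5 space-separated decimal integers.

Chunk 1: stream[0..1]='7' size=0x7=7, data at stream[3..10]='8d3878c' -> body[0..7], body so far='8d3878c'
Chunk 2: stream[12..13]='8' size=0x8=8, data at stream[15..23]='99m63dwc' -> body[7..15], body so far='8d3878c99m63dwc'
Chunk 3: stream[25..26]='7' size=0x7=7, data at stream[28..35]='af2f9l3' -> body[15..22], body so far='8d3878c99m63dwcaf2f9l3'
Chunk 4: stream[37..38]='4' size=0x4=4, data at stream[40..44]='hr8n' -> body[22..26], body so far='8d3878c99m63dwcaf2f9l3hr8n'
Chunk 5: stream[46..47]='0' size=0 (terminator). Final body='8d3878c99m63dwcaf2f9l3hr8n' (26 bytes)

Answer: 7 8 7 4 0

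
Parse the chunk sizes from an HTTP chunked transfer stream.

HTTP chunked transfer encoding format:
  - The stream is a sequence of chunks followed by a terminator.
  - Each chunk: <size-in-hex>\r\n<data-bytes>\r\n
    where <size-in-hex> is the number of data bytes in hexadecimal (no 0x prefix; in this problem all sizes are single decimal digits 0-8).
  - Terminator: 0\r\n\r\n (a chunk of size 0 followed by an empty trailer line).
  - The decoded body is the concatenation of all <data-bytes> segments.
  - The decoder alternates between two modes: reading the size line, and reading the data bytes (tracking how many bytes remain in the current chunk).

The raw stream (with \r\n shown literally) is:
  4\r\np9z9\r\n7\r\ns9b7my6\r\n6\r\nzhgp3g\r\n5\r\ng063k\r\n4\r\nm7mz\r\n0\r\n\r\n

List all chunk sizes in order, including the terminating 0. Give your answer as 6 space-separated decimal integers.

Chunk 1: stream[0..1]='4' size=0x4=4, data at stream[3..7]='p9z9' -> body[0..4], body so far='p9z9'
Chunk 2: stream[9..10]='7' size=0x7=7, data at stream[12..19]='s9b7my6' -> body[4..11], body so far='p9z9s9b7my6'
Chunk 3: stream[21..22]='6' size=0x6=6, data at stream[24..30]='zhgp3g' -> body[11..17], body so far='p9z9s9b7my6zhgp3g'
Chunk 4: stream[32..33]='5' size=0x5=5, data at stream[35..40]='g063k' -> body[17..22], body so far='p9z9s9b7my6zhgp3gg063k'
Chunk 5: stream[42..43]='4' size=0x4=4, data at stream[45..49]='m7mz' -> body[22..26], body so far='p9z9s9b7my6zhgp3gg063km7mz'
Chunk 6: stream[51..52]='0' size=0 (terminator). Final body='p9z9s9b7my6zhgp3gg063km7mz' (26 bytes)

Answer: 4 7 6 5 4 0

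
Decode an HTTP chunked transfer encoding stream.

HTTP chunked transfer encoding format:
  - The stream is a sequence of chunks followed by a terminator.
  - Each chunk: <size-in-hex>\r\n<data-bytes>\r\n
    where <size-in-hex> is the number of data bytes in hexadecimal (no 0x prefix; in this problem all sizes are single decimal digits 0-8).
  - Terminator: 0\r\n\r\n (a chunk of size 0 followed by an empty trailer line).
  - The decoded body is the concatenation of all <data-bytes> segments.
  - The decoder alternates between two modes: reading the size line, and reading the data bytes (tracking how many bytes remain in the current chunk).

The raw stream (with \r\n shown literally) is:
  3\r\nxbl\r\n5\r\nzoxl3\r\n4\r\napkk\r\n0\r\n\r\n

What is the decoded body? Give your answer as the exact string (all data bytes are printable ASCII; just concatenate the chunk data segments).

Answer: xblzoxl3apkk

Derivation:
Chunk 1: stream[0..1]='3' size=0x3=3, data at stream[3..6]='xbl' -> body[0..3], body so far='xbl'
Chunk 2: stream[8..9]='5' size=0x5=5, data at stream[11..16]='zoxl3' -> body[3..8], body so far='xblzoxl3'
Chunk 3: stream[18..19]='4' size=0x4=4, data at stream[21..25]='apkk' -> body[8..12], body so far='xblzoxl3apkk'
Chunk 4: stream[27..28]='0' size=0 (terminator). Final body='xblzoxl3apkk' (12 bytes)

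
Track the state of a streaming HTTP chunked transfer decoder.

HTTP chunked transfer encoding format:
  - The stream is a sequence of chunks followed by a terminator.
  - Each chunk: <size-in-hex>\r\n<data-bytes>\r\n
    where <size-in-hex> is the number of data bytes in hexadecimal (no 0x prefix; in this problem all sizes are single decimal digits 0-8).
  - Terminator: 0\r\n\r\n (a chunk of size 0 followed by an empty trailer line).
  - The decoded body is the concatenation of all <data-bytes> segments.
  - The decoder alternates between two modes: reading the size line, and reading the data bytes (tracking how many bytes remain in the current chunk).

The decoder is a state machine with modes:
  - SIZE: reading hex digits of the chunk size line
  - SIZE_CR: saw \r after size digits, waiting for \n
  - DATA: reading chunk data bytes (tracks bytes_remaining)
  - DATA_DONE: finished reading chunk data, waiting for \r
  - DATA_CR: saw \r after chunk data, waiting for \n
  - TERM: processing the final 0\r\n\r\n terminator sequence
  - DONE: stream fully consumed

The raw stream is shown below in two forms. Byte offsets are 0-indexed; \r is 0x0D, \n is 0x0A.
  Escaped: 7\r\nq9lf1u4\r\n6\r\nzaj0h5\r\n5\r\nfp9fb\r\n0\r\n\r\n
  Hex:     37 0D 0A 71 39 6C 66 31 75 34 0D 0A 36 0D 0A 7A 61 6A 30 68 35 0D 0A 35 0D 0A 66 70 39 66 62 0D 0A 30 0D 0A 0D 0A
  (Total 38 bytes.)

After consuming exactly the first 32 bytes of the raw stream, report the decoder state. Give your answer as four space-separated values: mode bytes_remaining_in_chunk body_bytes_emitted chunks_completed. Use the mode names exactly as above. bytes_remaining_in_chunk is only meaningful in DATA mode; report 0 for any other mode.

Answer: DATA_CR 0 18 2

Derivation:
Byte 0 = '7': mode=SIZE remaining=0 emitted=0 chunks_done=0
Byte 1 = 0x0D: mode=SIZE_CR remaining=0 emitted=0 chunks_done=0
Byte 2 = 0x0A: mode=DATA remaining=7 emitted=0 chunks_done=0
Byte 3 = 'q': mode=DATA remaining=6 emitted=1 chunks_done=0
Byte 4 = '9': mode=DATA remaining=5 emitted=2 chunks_done=0
Byte 5 = 'l': mode=DATA remaining=4 emitted=3 chunks_done=0
Byte 6 = 'f': mode=DATA remaining=3 emitted=4 chunks_done=0
Byte 7 = '1': mode=DATA remaining=2 emitted=5 chunks_done=0
Byte 8 = 'u': mode=DATA remaining=1 emitted=6 chunks_done=0
Byte 9 = '4': mode=DATA_DONE remaining=0 emitted=7 chunks_done=0
Byte 10 = 0x0D: mode=DATA_CR remaining=0 emitted=7 chunks_done=0
Byte 11 = 0x0A: mode=SIZE remaining=0 emitted=7 chunks_done=1
Byte 12 = '6': mode=SIZE remaining=0 emitted=7 chunks_done=1
Byte 13 = 0x0D: mode=SIZE_CR remaining=0 emitted=7 chunks_done=1
Byte 14 = 0x0A: mode=DATA remaining=6 emitted=7 chunks_done=1
Byte 15 = 'z': mode=DATA remaining=5 emitted=8 chunks_done=1
Byte 16 = 'a': mode=DATA remaining=4 emitted=9 chunks_done=1
Byte 17 = 'j': mode=DATA remaining=3 emitted=10 chunks_done=1
Byte 18 = '0': mode=DATA remaining=2 emitted=11 chunks_done=1
Byte 19 = 'h': mode=DATA remaining=1 emitted=12 chunks_done=1
Byte 20 = '5': mode=DATA_DONE remaining=0 emitted=13 chunks_done=1
Byte 21 = 0x0D: mode=DATA_CR remaining=0 emitted=13 chunks_done=1
Byte 22 = 0x0A: mode=SIZE remaining=0 emitted=13 chunks_done=2
Byte 23 = '5': mode=SIZE remaining=0 emitted=13 chunks_done=2
Byte 24 = 0x0D: mode=SIZE_CR remaining=0 emitted=13 chunks_done=2
Byte 25 = 0x0A: mode=DATA remaining=5 emitted=13 chunks_done=2
Byte 26 = 'f': mode=DATA remaining=4 emitted=14 chunks_done=2
Byte 27 = 'p': mode=DATA remaining=3 emitted=15 chunks_done=2
Byte 28 = '9': mode=DATA remaining=2 emitted=16 chunks_done=2
Byte 29 = 'f': mode=DATA remaining=1 emitted=17 chunks_done=2
Byte 30 = 'b': mode=DATA_DONE remaining=0 emitted=18 chunks_done=2
Byte 31 = 0x0D: mode=DATA_CR remaining=0 emitted=18 chunks_done=2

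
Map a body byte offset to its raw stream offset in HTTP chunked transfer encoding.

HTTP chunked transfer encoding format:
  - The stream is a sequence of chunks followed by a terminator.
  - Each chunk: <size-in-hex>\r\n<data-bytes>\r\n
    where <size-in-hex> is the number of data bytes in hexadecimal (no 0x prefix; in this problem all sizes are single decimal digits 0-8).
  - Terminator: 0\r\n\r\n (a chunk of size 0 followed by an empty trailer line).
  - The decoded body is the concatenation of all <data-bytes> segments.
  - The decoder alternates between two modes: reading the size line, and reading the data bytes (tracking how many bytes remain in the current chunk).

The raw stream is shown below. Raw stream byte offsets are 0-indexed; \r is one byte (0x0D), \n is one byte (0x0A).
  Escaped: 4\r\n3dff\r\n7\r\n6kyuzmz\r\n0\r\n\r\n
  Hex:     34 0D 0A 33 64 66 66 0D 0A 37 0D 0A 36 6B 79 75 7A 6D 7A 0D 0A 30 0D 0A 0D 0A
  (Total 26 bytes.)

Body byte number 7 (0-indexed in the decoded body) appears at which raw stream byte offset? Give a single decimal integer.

Answer: 15

Derivation:
Chunk 1: stream[0..1]='4' size=0x4=4, data at stream[3..7]='3dff' -> body[0..4], body so far='3dff'
Chunk 2: stream[9..10]='7' size=0x7=7, data at stream[12..19]='6kyuzmz' -> body[4..11], body so far='3dff6kyuzmz'
Chunk 3: stream[21..22]='0' size=0 (terminator). Final body='3dff6kyuzmz' (11 bytes)
Body byte 7 at stream offset 15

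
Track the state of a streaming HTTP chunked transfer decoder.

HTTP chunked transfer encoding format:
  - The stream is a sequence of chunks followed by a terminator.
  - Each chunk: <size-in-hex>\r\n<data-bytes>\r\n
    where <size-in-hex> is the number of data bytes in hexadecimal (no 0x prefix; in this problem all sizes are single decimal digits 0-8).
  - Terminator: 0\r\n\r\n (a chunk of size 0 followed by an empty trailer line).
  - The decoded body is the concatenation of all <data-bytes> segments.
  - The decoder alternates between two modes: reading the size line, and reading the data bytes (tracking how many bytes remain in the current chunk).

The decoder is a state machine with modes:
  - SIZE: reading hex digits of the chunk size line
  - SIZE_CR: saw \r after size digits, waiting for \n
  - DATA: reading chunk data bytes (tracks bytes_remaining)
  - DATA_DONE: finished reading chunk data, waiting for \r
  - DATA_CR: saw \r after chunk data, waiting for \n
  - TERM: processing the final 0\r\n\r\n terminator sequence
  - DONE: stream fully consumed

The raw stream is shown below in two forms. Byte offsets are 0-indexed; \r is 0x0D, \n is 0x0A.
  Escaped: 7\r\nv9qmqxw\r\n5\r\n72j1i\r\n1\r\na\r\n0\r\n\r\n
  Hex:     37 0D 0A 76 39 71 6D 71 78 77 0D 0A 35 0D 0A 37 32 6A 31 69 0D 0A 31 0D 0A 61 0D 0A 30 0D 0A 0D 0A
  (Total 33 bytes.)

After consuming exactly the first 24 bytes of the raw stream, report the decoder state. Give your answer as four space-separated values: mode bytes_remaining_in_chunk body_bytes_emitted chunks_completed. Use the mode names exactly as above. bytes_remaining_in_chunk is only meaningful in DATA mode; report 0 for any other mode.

Answer: SIZE_CR 0 12 2

Derivation:
Byte 0 = '7': mode=SIZE remaining=0 emitted=0 chunks_done=0
Byte 1 = 0x0D: mode=SIZE_CR remaining=0 emitted=0 chunks_done=0
Byte 2 = 0x0A: mode=DATA remaining=7 emitted=0 chunks_done=0
Byte 3 = 'v': mode=DATA remaining=6 emitted=1 chunks_done=0
Byte 4 = '9': mode=DATA remaining=5 emitted=2 chunks_done=0
Byte 5 = 'q': mode=DATA remaining=4 emitted=3 chunks_done=0
Byte 6 = 'm': mode=DATA remaining=3 emitted=4 chunks_done=0
Byte 7 = 'q': mode=DATA remaining=2 emitted=5 chunks_done=0
Byte 8 = 'x': mode=DATA remaining=1 emitted=6 chunks_done=0
Byte 9 = 'w': mode=DATA_DONE remaining=0 emitted=7 chunks_done=0
Byte 10 = 0x0D: mode=DATA_CR remaining=0 emitted=7 chunks_done=0
Byte 11 = 0x0A: mode=SIZE remaining=0 emitted=7 chunks_done=1
Byte 12 = '5': mode=SIZE remaining=0 emitted=7 chunks_done=1
Byte 13 = 0x0D: mode=SIZE_CR remaining=0 emitted=7 chunks_done=1
Byte 14 = 0x0A: mode=DATA remaining=5 emitted=7 chunks_done=1
Byte 15 = '7': mode=DATA remaining=4 emitted=8 chunks_done=1
Byte 16 = '2': mode=DATA remaining=3 emitted=9 chunks_done=1
Byte 17 = 'j': mode=DATA remaining=2 emitted=10 chunks_done=1
Byte 18 = '1': mode=DATA remaining=1 emitted=11 chunks_done=1
Byte 19 = 'i': mode=DATA_DONE remaining=0 emitted=12 chunks_done=1
Byte 20 = 0x0D: mode=DATA_CR remaining=0 emitted=12 chunks_done=1
Byte 21 = 0x0A: mode=SIZE remaining=0 emitted=12 chunks_done=2
Byte 22 = '1': mode=SIZE remaining=0 emitted=12 chunks_done=2
Byte 23 = 0x0D: mode=SIZE_CR remaining=0 emitted=12 chunks_done=2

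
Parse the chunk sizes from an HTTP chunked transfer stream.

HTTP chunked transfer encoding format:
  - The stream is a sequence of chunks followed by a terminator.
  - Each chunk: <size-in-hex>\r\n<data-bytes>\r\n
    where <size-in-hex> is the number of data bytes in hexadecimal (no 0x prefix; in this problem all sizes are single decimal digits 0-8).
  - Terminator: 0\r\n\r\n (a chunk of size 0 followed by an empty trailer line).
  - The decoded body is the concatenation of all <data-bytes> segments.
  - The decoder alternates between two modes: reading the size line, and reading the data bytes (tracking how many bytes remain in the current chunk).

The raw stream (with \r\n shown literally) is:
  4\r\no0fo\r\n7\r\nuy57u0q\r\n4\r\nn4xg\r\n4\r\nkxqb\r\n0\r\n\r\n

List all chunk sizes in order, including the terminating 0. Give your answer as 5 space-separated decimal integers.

Chunk 1: stream[0..1]='4' size=0x4=4, data at stream[3..7]='o0fo' -> body[0..4], body so far='o0fo'
Chunk 2: stream[9..10]='7' size=0x7=7, data at stream[12..19]='uy57u0q' -> body[4..11], body so far='o0fouy57u0q'
Chunk 3: stream[21..22]='4' size=0x4=4, data at stream[24..28]='n4xg' -> body[11..15], body so far='o0fouy57u0qn4xg'
Chunk 4: stream[30..31]='4' size=0x4=4, data at stream[33..37]='kxqb' -> body[15..19], body so far='o0fouy57u0qn4xgkxqb'
Chunk 5: stream[39..40]='0' size=0 (terminator). Final body='o0fouy57u0qn4xgkxqb' (19 bytes)

Answer: 4 7 4 4 0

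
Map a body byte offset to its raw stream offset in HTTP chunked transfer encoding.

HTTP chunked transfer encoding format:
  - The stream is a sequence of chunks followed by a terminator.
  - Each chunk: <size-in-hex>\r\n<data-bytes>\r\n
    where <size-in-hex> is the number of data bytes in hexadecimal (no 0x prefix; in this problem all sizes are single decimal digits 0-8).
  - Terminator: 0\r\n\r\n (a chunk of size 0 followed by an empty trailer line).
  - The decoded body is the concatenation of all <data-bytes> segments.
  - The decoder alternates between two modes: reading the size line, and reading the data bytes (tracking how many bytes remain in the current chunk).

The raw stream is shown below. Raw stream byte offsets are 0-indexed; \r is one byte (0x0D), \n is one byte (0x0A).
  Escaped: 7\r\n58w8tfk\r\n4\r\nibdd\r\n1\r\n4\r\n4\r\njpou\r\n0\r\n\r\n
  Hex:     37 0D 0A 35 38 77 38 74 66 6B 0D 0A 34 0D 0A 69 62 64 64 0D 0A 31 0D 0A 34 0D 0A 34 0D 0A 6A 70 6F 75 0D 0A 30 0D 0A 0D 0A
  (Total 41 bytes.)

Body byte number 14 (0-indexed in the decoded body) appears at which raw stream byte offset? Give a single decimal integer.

Answer: 32

Derivation:
Chunk 1: stream[0..1]='7' size=0x7=7, data at stream[3..10]='58w8tfk' -> body[0..7], body so far='58w8tfk'
Chunk 2: stream[12..13]='4' size=0x4=4, data at stream[15..19]='ibdd' -> body[7..11], body so far='58w8tfkibdd'
Chunk 3: stream[21..22]='1' size=0x1=1, data at stream[24..25]='4' -> body[11..12], body so far='58w8tfkibdd4'
Chunk 4: stream[27..28]='4' size=0x4=4, data at stream[30..34]='jpou' -> body[12..16], body so far='58w8tfkibdd4jpou'
Chunk 5: stream[36..37]='0' size=0 (terminator). Final body='58w8tfkibdd4jpou' (16 bytes)
Body byte 14 at stream offset 32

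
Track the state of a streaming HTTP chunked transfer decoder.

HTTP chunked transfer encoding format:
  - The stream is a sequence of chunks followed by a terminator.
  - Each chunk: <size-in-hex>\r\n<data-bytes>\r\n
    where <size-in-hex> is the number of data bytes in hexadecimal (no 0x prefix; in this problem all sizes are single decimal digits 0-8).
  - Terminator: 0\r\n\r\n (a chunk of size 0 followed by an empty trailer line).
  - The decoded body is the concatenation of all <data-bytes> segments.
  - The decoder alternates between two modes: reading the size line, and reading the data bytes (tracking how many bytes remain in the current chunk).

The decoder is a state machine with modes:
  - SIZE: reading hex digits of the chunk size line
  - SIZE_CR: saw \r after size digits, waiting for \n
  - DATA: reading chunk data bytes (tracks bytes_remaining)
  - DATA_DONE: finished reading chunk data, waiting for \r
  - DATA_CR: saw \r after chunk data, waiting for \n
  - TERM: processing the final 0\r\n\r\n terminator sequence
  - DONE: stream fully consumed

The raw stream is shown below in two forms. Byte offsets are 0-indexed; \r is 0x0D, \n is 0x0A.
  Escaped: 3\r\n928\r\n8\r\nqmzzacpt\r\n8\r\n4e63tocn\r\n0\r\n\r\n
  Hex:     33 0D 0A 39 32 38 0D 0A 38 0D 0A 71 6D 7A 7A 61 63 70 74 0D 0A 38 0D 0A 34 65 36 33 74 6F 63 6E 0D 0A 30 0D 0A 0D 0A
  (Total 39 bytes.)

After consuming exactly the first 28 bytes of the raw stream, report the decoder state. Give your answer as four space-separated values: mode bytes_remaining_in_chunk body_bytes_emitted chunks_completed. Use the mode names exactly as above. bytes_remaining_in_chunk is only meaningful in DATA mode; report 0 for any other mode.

Byte 0 = '3': mode=SIZE remaining=0 emitted=0 chunks_done=0
Byte 1 = 0x0D: mode=SIZE_CR remaining=0 emitted=0 chunks_done=0
Byte 2 = 0x0A: mode=DATA remaining=3 emitted=0 chunks_done=0
Byte 3 = '9': mode=DATA remaining=2 emitted=1 chunks_done=0
Byte 4 = '2': mode=DATA remaining=1 emitted=2 chunks_done=0
Byte 5 = '8': mode=DATA_DONE remaining=0 emitted=3 chunks_done=0
Byte 6 = 0x0D: mode=DATA_CR remaining=0 emitted=3 chunks_done=0
Byte 7 = 0x0A: mode=SIZE remaining=0 emitted=3 chunks_done=1
Byte 8 = '8': mode=SIZE remaining=0 emitted=3 chunks_done=1
Byte 9 = 0x0D: mode=SIZE_CR remaining=0 emitted=3 chunks_done=1
Byte 10 = 0x0A: mode=DATA remaining=8 emitted=3 chunks_done=1
Byte 11 = 'q': mode=DATA remaining=7 emitted=4 chunks_done=1
Byte 12 = 'm': mode=DATA remaining=6 emitted=5 chunks_done=1
Byte 13 = 'z': mode=DATA remaining=5 emitted=6 chunks_done=1
Byte 14 = 'z': mode=DATA remaining=4 emitted=7 chunks_done=1
Byte 15 = 'a': mode=DATA remaining=3 emitted=8 chunks_done=1
Byte 16 = 'c': mode=DATA remaining=2 emitted=9 chunks_done=1
Byte 17 = 'p': mode=DATA remaining=1 emitted=10 chunks_done=1
Byte 18 = 't': mode=DATA_DONE remaining=0 emitted=11 chunks_done=1
Byte 19 = 0x0D: mode=DATA_CR remaining=0 emitted=11 chunks_done=1
Byte 20 = 0x0A: mode=SIZE remaining=0 emitted=11 chunks_done=2
Byte 21 = '8': mode=SIZE remaining=0 emitted=11 chunks_done=2
Byte 22 = 0x0D: mode=SIZE_CR remaining=0 emitted=11 chunks_done=2
Byte 23 = 0x0A: mode=DATA remaining=8 emitted=11 chunks_done=2
Byte 24 = '4': mode=DATA remaining=7 emitted=12 chunks_done=2
Byte 25 = 'e': mode=DATA remaining=6 emitted=13 chunks_done=2
Byte 26 = '6': mode=DATA remaining=5 emitted=14 chunks_done=2
Byte 27 = '3': mode=DATA remaining=4 emitted=15 chunks_done=2

Answer: DATA 4 15 2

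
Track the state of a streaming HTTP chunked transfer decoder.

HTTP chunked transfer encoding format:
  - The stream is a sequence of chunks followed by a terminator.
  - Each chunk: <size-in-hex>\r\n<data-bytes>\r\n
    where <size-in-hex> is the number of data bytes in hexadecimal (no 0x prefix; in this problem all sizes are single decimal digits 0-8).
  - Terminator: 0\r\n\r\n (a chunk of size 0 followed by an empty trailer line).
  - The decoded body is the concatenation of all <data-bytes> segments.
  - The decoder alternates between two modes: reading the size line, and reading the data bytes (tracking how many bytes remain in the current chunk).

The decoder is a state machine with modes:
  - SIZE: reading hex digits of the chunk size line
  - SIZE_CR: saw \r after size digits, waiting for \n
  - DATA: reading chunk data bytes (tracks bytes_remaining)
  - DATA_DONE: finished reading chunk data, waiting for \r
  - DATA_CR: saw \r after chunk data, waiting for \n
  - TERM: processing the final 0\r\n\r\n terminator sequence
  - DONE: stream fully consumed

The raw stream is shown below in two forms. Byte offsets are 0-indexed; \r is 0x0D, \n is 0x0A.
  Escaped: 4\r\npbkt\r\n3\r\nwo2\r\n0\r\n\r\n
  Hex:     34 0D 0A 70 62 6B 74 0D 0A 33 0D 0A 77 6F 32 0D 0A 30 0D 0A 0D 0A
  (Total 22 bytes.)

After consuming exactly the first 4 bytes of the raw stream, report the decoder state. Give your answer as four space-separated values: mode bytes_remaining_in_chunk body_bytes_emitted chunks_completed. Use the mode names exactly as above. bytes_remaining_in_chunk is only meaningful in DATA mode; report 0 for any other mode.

Byte 0 = '4': mode=SIZE remaining=0 emitted=0 chunks_done=0
Byte 1 = 0x0D: mode=SIZE_CR remaining=0 emitted=0 chunks_done=0
Byte 2 = 0x0A: mode=DATA remaining=4 emitted=0 chunks_done=0
Byte 3 = 'p': mode=DATA remaining=3 emitted=1 chunks_done=0

Answer: DATA 3 1 0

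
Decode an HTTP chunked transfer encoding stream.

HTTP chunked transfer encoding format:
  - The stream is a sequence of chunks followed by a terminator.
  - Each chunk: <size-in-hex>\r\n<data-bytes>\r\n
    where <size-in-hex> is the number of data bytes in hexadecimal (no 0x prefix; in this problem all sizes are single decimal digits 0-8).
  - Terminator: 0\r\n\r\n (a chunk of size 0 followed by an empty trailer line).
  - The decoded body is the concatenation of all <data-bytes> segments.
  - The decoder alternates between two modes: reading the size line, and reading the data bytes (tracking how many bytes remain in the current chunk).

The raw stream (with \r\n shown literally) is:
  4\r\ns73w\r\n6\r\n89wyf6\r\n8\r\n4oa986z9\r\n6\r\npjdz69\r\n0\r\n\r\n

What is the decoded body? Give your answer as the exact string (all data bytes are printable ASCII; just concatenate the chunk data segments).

Chunk 1: stream[0..1]='4' size=0x4=4, data at stream[3..7]='s73w' -> body[0..4], body so far='s73w'
Chunk 2: stream[9..10]='6' size=0x6=6, data at stream[12..18]='89wyf6' -> body[4..10], body so far='s73w89wyf6'
Chunk 3: stream[20..21]='8' size=0x8=8, data at stream[23..31]='4oa986z9' -> body[10..18], body so far='s73w89wyf64oa986z9'
Chunk 4: stream[33..34]='6' size=0x6=6, data at stream[36..42]='pjdz69' -> body[18..24], body so far='s73w89wyf64oa986z9pjdz69'
Chunk 5: stream[44..45]='0' size=0 (terminator). Final body='s73w89wyf64oa986z9pjdz69' (24 bytes)

Answer: s73w89wyf64oa986z9pjdz69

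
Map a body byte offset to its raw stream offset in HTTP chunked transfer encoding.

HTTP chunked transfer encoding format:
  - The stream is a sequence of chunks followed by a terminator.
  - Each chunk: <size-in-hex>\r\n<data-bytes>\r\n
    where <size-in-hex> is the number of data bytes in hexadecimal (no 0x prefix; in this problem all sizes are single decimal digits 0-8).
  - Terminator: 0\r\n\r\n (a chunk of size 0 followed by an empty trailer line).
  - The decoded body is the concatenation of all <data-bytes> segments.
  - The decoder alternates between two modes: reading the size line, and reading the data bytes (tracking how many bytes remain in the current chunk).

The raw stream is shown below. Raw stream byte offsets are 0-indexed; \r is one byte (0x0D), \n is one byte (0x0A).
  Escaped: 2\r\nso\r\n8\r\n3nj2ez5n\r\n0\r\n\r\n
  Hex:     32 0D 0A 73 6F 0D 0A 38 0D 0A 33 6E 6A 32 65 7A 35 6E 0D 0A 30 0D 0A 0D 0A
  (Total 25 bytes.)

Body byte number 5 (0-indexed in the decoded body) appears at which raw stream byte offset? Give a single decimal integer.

Chunk 1: stream[0..1]='2' size=0x2=2, data at stream[3..5]='so' -> body[0..2], body so far='so'
Chunk 2: stream[7..8]='8' size=0x8=8, data at stream[10..18]='3nj2ez5n' -> body[2..10], body so far='so3nj2ez5n'
Chunk 3: stream[20..21]='0' size=0 (terminator). Final body='so3nj2ez5n' (10 bytes)
Body byte 5 at stream offset 13

Answer: 13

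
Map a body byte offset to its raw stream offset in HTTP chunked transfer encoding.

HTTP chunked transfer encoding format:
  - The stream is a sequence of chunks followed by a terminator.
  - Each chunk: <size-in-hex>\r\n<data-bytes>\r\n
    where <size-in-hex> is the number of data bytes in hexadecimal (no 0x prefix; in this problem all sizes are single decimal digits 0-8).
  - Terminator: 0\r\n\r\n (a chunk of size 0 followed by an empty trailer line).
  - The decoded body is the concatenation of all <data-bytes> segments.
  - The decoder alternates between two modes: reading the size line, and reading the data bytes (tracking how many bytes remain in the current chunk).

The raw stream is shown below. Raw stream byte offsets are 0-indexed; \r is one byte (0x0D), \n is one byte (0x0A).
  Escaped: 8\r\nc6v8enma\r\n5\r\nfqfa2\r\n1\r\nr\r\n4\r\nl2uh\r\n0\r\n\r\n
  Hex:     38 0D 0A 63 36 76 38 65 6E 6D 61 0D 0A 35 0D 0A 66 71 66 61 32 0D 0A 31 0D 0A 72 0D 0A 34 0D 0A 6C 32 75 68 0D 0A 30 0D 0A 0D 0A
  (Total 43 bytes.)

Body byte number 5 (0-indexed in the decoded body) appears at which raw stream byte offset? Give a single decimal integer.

Answer: 8

Derivation:
Chunk 1: stream[0..1]='8' size=0x8=8, data at stream[3..11]='c6v8enma' -> body[0..8], body so far='c6v8enma'
Chunk 2: stream[13..14]='5' size=0x5=5, data at stream[16..21]='fqfa2' -> body[8..13], body so far='c6v8enmafqfa2'
Chunk 3: stream[23..24]='1' size=0x1=1, data at stream[26..27]='r' -> body[13..14], body so far='c6v8enmafqfa2r'
Chunk 4: stream[29..30]='4' size=0x4=4, data at stream[32..36]='l2uh' -> body[14..18], body so far='c6v8enmafqfa2rl2uh'
Chunk 5: stream[38..39]='0' size=0 (terminator). Final body='c6v8enmafqfa2rl2uh' (18 bytes)
Body byte 5 at stream offset 8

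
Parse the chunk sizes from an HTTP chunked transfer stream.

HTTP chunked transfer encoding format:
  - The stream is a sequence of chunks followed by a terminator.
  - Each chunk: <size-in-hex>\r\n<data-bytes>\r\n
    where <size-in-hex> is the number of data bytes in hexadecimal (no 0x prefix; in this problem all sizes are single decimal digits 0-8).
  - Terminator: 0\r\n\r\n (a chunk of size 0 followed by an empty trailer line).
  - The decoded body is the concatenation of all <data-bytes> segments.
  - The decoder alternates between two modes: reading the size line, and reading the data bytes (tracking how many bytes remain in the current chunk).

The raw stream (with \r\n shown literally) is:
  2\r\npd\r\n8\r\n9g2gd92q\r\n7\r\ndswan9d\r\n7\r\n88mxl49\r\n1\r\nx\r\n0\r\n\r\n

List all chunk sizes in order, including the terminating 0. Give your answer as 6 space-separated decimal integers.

Chunk 1: stream[0..1]='2' size=0x2=2, data at stream[3..5]='pd' -> body[0..2], body so far='pd'
Chunk 2: stream[7..8]='8' size=0x8=8, data at stream[10..18]='9g2gd92q' -> body[2..10], body so far='pd9g2gd92q'
Chunk 3: stream[20..21]='7' size=0x7=7, data at stream[23..30]='dswan9d' -> body[10..17], body so far='pd9g2gd92qdswan9d'
Chunk 4: stream[32..33]='7' size=0x7=7, data at stream[35..42]='88mxl49' -> body[17..24], body so far='pd9g2gd92qdswan9d88mxl49'
Chunk 5: stream[44..45]='1' size=0x1=1, data at stream[47..48]='x' -> body[24..25], body so far='pd9g2gd92qdswan9d88mxl49x'
Chunk 6: stream[50..51]='0' size=0 (terminator). Final body='pd9g2gd92qdswan9d88mxl49x' (25 bytes)

Answer: 2 8 7 7 1 0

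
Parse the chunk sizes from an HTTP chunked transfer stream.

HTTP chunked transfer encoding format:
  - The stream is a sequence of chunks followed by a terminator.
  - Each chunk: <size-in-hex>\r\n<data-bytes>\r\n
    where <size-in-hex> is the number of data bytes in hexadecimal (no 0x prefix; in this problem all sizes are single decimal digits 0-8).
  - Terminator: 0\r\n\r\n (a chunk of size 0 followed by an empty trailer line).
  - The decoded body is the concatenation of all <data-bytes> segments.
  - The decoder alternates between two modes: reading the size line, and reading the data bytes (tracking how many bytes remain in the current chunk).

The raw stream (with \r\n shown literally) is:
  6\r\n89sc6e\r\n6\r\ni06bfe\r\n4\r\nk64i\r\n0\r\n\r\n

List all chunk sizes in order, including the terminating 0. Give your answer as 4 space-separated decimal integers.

Chunk 1: stream[0..1]='6' size=0x6=6, data at stream[3..9]='89sc6e' -> body[0..6], body so far='89sc6e'
Chunk 2: stream[11..12]='6' size=0x6=6, data at stream[14..20]='i06bfe' -> body[6..12], body so far='89sc6ei06bfe'
Chunk 3: stream[22..23]='4' size=0x4=4, data at stream[25..29]='k64i' -> body[12..16], body so far='89sc6ei06bfek64i'
Chunk 4: stream[31..32]='0' size=0 (terminator). Final body='89sc6ei06bfek64i' (16 bytes)

Answer: 6 6 4 0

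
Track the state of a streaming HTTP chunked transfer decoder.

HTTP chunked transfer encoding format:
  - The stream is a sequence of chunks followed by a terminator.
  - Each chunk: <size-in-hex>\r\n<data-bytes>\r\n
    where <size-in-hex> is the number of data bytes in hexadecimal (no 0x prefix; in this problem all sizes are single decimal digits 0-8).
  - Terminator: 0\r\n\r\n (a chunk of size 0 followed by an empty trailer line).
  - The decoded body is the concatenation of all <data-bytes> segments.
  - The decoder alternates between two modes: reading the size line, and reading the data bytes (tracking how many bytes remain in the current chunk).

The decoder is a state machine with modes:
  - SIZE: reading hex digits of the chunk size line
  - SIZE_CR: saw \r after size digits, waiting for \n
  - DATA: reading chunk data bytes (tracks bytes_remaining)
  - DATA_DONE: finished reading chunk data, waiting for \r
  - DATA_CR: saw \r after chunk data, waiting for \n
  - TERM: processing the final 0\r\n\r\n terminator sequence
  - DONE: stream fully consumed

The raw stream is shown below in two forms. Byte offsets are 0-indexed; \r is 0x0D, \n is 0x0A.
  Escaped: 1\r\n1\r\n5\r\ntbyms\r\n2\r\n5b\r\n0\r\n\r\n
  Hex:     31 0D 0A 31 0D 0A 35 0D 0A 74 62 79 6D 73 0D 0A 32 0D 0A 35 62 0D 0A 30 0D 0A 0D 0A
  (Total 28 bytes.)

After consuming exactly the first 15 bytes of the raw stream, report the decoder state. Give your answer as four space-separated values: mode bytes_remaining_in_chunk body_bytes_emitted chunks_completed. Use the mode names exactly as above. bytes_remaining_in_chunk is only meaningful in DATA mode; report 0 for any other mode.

Byte 0 = '1': mode=SIZE remaining=0 emitted=0 chunks_done=0
Byte 1 = 0x0D: mode=SIZE_CR remaining=0 emitted=0 chunks_done=0
Byte 2 = 0x0A: mode=DATA remaining=1 emitted=0 chunks_done=0
Byte 3 = '1': mode=DATA_DONE remaining=0 emitted=1 chunks_done=0
Byte 4 = 0x0D: mode=DATA_CR remaining=0 emitted=1 chunks_done=0
Byte 5 = 0x0A: mode=SIZE remaining=0 emitted=1 chunks_done=1
Byte 6 = '5': mode=SIZE remaining=0 emitted=1 chunks_done=1
Byte 7 = 0x0D: mode=SIZE_CR remaining=0 emitted=1 chunks_done=1
Byte 8 = 0x0A: mode=DATA remaining=5 emitted=1 chunks_done=1
Byte 9 = 't': mode=DATA remaining=4 emitted=2 chunks_done=1
Byte 10 = 'b': mode=DATA remaining=3 emitted=3 chunks_done=1
Byte 11 = 'y': mode=DATA remaining=2 emitted=4 chunks_done=1
Byte 12 = 'm': mode=DATA remaining=1 emitted=5 chunks_done=1
Byte 13 = 's': mode=DATA_DONE remaining=0 emitted=6 chunks_done=1
Byte 14 = 0x0D: mode=DATA_CR remaining=0 emitted=6 chunks_done=1

Answer: DATA_CR 0 6 1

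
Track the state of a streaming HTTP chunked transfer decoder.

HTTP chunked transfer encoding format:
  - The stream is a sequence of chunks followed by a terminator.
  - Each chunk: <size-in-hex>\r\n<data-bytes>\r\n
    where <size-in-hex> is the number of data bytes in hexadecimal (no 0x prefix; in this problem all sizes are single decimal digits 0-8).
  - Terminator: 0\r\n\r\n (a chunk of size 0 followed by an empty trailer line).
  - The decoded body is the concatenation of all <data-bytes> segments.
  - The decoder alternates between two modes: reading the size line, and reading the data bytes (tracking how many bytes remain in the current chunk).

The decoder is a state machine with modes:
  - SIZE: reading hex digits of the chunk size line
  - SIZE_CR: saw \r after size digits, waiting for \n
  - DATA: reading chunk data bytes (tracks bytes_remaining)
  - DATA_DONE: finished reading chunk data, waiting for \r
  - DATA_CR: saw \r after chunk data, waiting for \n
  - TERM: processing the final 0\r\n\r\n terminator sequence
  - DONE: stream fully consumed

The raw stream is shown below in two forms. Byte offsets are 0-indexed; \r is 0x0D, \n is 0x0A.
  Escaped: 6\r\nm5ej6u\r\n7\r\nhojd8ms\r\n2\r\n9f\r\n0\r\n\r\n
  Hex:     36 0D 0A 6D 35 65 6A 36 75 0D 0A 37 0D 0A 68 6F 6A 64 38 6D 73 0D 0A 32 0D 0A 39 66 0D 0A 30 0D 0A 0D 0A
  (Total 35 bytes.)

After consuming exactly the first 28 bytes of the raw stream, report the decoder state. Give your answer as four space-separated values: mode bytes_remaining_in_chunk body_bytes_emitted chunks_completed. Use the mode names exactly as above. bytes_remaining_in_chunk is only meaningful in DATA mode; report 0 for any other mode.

Answer: DATA_DONE 0 15 2

Derivation:
Byte 0 = '6': mode=SIZE remaining=0 emitted=0 chunks_done=0
Byte 1 = 0x0D: mode=SIZE_CR remaining=0 emitted=0 chunks_done=0
Byte 2 = 0x0A: mode=DATA remaining=6 emitted=0 chunks_done=0
Byte 3 = 'm': mode=DATA remaining=5 emitted=1 chunks_done=0
Byte 4 = '5': mode=DATA remaining=4 emitted=2 chunks_done=0
Byte 5 = 'e': mode=DATA remaining=3 emitted=3 chunks_done=0
Byte 6 = 'j': mode=DATA remaining=2 emitted=4 chunks_done=0
Byte 7 = '6': mode=DATA remaining=1 emitted=5 chunks_done=0
Byte 8 = 'u': mode=DATA_DONE remaining=0 emitted=6 chunks_done=0
Byte 9 = 0x0D: mode=DATA_CR remaining=0 emitted=6 chunks_done=0
Byte 10 = 0x0A: mode=SIZE remaining=0 emitted=6 chunks_done=1
Byte 11 = '7': mode=SIZE remaining=0 emitted=6 chunks_done=1
Byte 12 = 0x0D: mode=SIZE_CR remaining=0 emitted=6 chunks_done=1
Byte 13 = 0x0A: mode=DATA remaining=7 emitted=6 chunks_done=1
Byte 14 = 'h': mode=DATA remaining=6 emitted=7 chunks_done=1
Byte 15 = 'o': mode=DATA remaining=5 emitted=8 chunks_done=1
Byte 16 = 'j': mode=DATA remaining=4 emitted=9 chunks_done=1
Byte 17 = 'd': mode=DATA remaining=3 emitted=10 chunks_done=1
Byte 18 = '8': mode=DATA remaining=2 emitted=11 chunks_done=1
Byte 19 = 'm': mode=DATA remaining=1 emitted=12 chunks_done=1
Byte 20 = 's': mode=DATA_DONE remaining=0 emitted=13 chunks_done=1
Byte 21 = 0x0D: mode=DATA_CR remaining=0 emitted=13 chunks_done=1
Byte 22 = 0x0A: mode=SIZE remaining=0 emitted=13 chunks_done=2
Byte 23 = '2': mode=SIZE remaining=0 emitted=13 chunks_done=2
Byte 24 = 0x0D: mode=SIZE_CR remaining=0 emitted=13 chunks_done=2
Byte 25 = 0x0A: mode=DATA remaining=2 emitted=13 chunks_done=2
Byte 26 = '9': mode=DATA remaining=1 emitted=14 chunks_done=2
Byte 27 = 'f': mode=DATA_DONE remaining=0 emitted=15 chunks_done=2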